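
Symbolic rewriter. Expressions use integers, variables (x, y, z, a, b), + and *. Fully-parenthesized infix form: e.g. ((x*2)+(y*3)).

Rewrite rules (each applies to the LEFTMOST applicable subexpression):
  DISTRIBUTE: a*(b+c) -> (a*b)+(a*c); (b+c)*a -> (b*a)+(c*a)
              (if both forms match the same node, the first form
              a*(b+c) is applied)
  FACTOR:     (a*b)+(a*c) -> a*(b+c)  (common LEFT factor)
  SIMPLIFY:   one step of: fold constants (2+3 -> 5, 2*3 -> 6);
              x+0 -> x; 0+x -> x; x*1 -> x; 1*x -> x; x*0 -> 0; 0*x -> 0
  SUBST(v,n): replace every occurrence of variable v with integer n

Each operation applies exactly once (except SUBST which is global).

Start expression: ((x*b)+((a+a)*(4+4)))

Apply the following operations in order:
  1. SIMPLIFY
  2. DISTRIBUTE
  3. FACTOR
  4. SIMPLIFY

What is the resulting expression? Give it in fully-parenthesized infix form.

Answer: ((x*b)+(a*16))

Derivation:
Start: ((x*b)+((a+a)*(4+4)))
Apply SIMPLIFY at RR (target: (4+4)): ((x*b)+((a+a)*(4+4))) -> ((x*b)+((a+a)*8))
Apply DISTRIBUTE at R (target: ((a+a)*8)): ((x*b)+((a+a)*8)) -> ((x*b)+((a*8)+(a*8)))
Apply FACTOR at R (target: ((a*8)+(a*8))): ((x*b)+((a*8)+(a*8))) -> ((x*b)+(a*(8+8)))
Apply SIMPLIFY at RR (target: (8+8)): ((x*b)+(a*(8+8))) -> ((x*b)+(a*16))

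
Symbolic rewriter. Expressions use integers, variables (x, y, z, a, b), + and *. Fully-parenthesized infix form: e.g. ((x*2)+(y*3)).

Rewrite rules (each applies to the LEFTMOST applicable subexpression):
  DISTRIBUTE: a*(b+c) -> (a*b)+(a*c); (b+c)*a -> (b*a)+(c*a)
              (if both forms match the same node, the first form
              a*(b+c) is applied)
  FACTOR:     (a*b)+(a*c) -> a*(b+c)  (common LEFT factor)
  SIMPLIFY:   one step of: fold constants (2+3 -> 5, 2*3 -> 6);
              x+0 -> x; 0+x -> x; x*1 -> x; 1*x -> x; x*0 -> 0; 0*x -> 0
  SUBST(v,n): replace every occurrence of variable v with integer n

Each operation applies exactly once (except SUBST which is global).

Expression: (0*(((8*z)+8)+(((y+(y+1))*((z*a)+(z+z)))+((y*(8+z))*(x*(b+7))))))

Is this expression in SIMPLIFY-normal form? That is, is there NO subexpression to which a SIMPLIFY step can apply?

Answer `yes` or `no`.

Expression: (0*(((8*z)+8)+(((y+(y+1))*((z*a)+(z+z)))+((y*(8+z))*(x*(b+7))))))
Scanning for simplifiable subexpressions (pre-order)...
  at root: (0*(((8*z)+8)+(((y+(y+1))*((z*a)+(z+z)))+((y*(8+z))*(x*(b+7)))))) (SIMPLIFIABLE)
  at R: (((8*z)+8)+(((y+(y+1))*((z*a)+(z+z)))+((y*(8+z))*(x*(b+7))))) (not simplifiable)
  at RL: ((8*z)+8) (not simplifiable)
  at RLL: (8*z) (not simplifiable)
  at RR: (((y+(y+1))*((z*a)+(z+z)))+((y*(8+z))*(x*(b+7)))) (not simplifiable)
  at RRL: ((y+(y+1))*((z*a)+(z+z))) (not simplifiable)
  at RRLL: (y+(y+1)) (not simplifiable)
  at RRLLR: (y+1) (not simplifiable)
  at RRLR: ((z*a)+(z+z)) (not simplifiable)
  at RRLRL: (z*a) (not simplifiable)
  at RRLRR: (z+z) (not simplifiable)
  at RRR: ((y*(8+z))*(x*(b+7))) (not simplifiable)
  at RRRL: (y*(8+z)) (not simplifiable)
  at RRRLR: (8+z) (not simplifiable)
  at RRRR: (x*(b+7)) (not simplifiable)
  at RRRRR: (b+7) (not simplifiable)
Found simplifiable subexpr at path root: (0*(((8*z)+8)+(((y+(y+1))*((z*a)+(z+z)))+((y*(8+z))*(x*(b+7))))))
One SIMPLIFY step would give: 0
-> NOT in normal form.

Answer: no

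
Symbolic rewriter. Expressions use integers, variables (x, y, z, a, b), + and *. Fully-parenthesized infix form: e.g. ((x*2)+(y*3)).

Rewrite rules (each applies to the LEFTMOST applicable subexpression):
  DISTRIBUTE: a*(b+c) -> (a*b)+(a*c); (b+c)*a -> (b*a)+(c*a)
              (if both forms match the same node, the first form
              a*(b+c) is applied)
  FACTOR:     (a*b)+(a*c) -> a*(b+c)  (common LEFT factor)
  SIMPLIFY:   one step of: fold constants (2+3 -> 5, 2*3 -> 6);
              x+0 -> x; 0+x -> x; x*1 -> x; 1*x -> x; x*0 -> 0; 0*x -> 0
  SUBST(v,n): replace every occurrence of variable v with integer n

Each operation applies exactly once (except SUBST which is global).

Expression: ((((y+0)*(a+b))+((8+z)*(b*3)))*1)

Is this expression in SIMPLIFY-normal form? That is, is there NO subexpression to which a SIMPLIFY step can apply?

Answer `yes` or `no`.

Expression: ((((y+0)*(a+b))+((8+z)*(b*3)))*1)
Scanning for simplifiable subexpressions (pre-order)...
  at root: ((((y+0)*(a+b))+((8+z)*(b*3)))*1) (SIMPLIFIABLE)
  at L: (((y+0)*(a+b))+((8+z)*(b*3))) (not simplifiable)
  at LL: ((y+0)*(a+b)) (not simplifiable)
  at LLL: (y+0) (SIMPLIFIABLE)
  at LLR: (a+b) (not simplifiable)
  at LR: ((8+z)*(b*3)) (not simplifiable)
  at LRL: (8+z) (not simplifiable)
  at LRR: (b*3) (not simplifiable)
Found simplifiable subexpr at path root: ((((y+0)*(a+b))+((8+z)*(b*3)))*1)
One SIMPLIFY step would give: (((y+0)*(a+b))+((8+z)*(b*3)))
-> NOT in normal form.

Answer: no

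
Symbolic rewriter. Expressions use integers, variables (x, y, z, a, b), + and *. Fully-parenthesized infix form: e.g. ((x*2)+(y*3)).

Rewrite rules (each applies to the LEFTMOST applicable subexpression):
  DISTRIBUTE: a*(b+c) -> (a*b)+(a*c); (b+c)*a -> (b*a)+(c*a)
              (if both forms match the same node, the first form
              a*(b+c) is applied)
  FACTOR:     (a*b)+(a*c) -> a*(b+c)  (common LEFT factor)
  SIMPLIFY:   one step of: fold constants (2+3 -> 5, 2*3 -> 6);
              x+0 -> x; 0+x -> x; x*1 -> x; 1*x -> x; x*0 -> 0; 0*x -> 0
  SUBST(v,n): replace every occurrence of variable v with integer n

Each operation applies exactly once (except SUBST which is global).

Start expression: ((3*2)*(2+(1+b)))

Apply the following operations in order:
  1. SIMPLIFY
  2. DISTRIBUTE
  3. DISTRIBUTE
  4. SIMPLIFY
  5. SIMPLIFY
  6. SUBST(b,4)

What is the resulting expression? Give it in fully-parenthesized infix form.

Answer: (12+(6+(6*4)))

Derivation:
Start: ((3*2)*(2+(1+b)))
Apply SIMPLIFY at L (target: (3*2)): ((3*2)*(2+(1+b))) -> (6*(2+(1+b)))
Apply DISTRIBUTE at root (target: (6*(2+(1+b)))): (6*(2+(1+b))) -> ((6*2)+(6*(1+b)))
Apply DISTRIBUTE at R (target: (6*(1+b))): ((6*2)+(6*(1+b))) -> ((6*2)+((6*1)+(6*b)))
Apply SIMPLIFY at L (target: (6*2)): ((6*2)+((6*1)+(6*b))) -> (12+((6*1)+(6*b)))
Apply SIMPLIFY at RL (target: (6*1)): (12+((6*1)+(6*b))) -> (12+(6+(6*b)))
Apply SUBST(b,4): (12+(6+(6*b))) -> (12+(6+(6*4)))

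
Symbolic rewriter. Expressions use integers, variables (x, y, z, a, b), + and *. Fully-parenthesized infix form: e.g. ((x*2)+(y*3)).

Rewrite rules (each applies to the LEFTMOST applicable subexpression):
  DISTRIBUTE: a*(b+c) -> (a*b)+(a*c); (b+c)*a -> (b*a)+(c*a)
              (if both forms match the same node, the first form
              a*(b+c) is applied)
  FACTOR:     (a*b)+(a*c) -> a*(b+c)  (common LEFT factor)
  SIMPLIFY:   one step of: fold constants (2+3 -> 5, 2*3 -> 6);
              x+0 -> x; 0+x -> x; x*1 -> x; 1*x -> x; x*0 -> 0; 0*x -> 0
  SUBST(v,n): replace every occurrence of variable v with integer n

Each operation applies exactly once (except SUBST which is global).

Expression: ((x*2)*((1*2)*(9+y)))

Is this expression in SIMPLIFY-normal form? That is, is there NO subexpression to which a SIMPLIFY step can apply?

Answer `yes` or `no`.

Expression: ((x*2)*((1*2)*(9+y)))
Scanning for simplifiable subexpressions (pre-order)...
  at root: ((x*2)*((1*2)*(9+y))) (not simplifiable)
  at L: (x*2) (not simplifiable)
  at R: ((1*2)*(9+y)) (not simplifiable)
  at RL: (1*2) (SIMPLIFIABLE)
  at RR: (9+y) (not simplifiable)
Found simplifiable subexpr at path RL: (1*2)
One SIMPLIFY step would give: ((x*2)*(2*(9+y)))
-> NOT in normal form.

Answer: no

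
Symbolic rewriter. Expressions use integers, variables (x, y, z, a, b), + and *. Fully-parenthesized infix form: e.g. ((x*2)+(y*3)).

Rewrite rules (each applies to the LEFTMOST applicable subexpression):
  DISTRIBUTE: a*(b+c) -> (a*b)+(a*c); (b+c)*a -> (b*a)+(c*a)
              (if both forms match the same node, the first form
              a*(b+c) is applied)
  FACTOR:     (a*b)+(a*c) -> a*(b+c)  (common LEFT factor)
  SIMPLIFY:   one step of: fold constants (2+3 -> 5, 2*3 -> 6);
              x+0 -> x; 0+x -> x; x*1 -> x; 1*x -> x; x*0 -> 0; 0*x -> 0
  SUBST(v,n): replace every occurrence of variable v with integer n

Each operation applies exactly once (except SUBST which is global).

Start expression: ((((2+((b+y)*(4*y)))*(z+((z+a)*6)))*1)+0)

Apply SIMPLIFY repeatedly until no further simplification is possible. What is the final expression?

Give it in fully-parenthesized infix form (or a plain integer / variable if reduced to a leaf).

Start: ((((2+((b+y)*(4*y)))*(z+((z+a)*6)))*1)+0)
Step 1: at root: ((((2+((b+y)*(4*y)))*(z+((z+a)*6)))*1)+0) -> (((2+((b+y)*(4*y)))*(z+((z+a)*6)))*1); overall: ((((2+((b+y)*(4*y)))*(z+((z+a)*6)))*1)+0) -> (((2+((b+y)*(4*y)))*(z+((z+a)*6)))*1)
Step 2: at root: (((2+((b+y)*(4*y)))*(z+((z+a)*6)))*1) -> ((2+((b+y)*(4*y)))*(z+((z+a)*6))); overall: (((2+((b+y)*(4*y)))*(z+((z+a)*6)))*1) -> ((2+((b+y)*(4*y)))*(z+((z+a)*6)))
Fixed point: ((2+((b+y)*(4*y)))*(z+((z+a)*6)))

Answer: ((2+((b+y)*(4*y)))*(z+((z+a)*6)))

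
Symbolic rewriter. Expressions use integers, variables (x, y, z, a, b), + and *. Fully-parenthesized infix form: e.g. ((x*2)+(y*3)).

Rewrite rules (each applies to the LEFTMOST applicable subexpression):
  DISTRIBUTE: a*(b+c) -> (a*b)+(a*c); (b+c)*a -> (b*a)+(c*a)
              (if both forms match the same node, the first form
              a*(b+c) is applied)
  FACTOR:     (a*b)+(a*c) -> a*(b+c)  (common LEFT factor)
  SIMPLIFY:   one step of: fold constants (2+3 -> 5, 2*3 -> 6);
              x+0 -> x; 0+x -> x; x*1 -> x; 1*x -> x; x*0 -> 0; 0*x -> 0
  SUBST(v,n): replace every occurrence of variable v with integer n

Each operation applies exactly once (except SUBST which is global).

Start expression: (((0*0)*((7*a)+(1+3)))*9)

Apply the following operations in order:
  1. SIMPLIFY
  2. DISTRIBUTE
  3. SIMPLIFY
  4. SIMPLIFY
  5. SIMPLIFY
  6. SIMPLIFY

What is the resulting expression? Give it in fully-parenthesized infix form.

Start: (((0*0)*((7*a)+(1+3)))*9)
Apply SIMPLIFY at LL (target: (0*0)): (((0*0)*((7*a)+(1+3)))*9) -> ((0*((7*a)+(1+3)))*9)
Apply DISTRIBUTE at L (target: (0*((7*a)+(1+3)))): ((0*((7*a)+(1+3)))*9) -> (((0*(7*a))+(0*(1+3)))*9)
Apply SIMPLIFY at LL (target: (0*(7*a))): (((0*(7*a))+(0*(1+3)))*9) -> ((0+(0*(1+3)))*9)
Apply SIMPLIFY at L (target: (0+(0*(1+3)))): ((0+(0*(1+3)))*9) -> ((0*(1+3))*9)
Apply SIMPLIFY at L (target: (0*(1+3))): ((0*(1+3))*9) -> (0*9)
Apply SIMPLIFY at root (target: (0*9)): (0*9) -> 0

Answer: 0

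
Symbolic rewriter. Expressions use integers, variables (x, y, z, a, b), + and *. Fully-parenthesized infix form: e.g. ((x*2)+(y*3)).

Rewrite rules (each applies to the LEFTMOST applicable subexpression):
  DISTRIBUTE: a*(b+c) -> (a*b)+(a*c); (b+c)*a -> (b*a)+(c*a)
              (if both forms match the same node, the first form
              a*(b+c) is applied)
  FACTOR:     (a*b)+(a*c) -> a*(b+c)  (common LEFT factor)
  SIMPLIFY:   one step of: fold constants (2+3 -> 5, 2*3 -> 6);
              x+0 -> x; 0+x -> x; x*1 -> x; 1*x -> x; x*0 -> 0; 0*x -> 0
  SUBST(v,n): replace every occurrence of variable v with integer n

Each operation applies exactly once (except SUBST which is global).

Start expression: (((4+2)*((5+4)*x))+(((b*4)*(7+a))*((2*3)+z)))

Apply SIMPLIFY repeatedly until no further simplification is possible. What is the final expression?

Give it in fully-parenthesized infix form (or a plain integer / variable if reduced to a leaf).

Start: (((4+2)*((5+4)*x))+(((b*4)*(7+a))*((2*3)+z)))
Step 1: at LL: (4+2) -> 6; overall: (((4+2)*((5+4)*x))+(((b*4)*(7+a))*((2*3)+z))) -> ((6*((5+4)*x))+(((b*4)*(7+a))*((2*3)+z)))
Step 2: at LRL: (5+4) -> 9; overall: ((6*((5+4)*x))+(((b*4)*(7+a))*((2*3)+z))) -> ((6*(9*x))+(((b*4)*(7+a))*((2*3)+z)))
Step 3: at RRL: (2*3) -> 6; overall: ((6*(9*x))+(((b*4)*(7+a))*((2*3)+z))) -> ((6*(9*x))+(((b*4)*(7+a))*(6+z)))
Fixed point: ((6*(9*x))+(((b*4)*(7+a))*(6+z)))

Answer: ((6*(9*x))+(((b*4)*(7+a))*(6+z)))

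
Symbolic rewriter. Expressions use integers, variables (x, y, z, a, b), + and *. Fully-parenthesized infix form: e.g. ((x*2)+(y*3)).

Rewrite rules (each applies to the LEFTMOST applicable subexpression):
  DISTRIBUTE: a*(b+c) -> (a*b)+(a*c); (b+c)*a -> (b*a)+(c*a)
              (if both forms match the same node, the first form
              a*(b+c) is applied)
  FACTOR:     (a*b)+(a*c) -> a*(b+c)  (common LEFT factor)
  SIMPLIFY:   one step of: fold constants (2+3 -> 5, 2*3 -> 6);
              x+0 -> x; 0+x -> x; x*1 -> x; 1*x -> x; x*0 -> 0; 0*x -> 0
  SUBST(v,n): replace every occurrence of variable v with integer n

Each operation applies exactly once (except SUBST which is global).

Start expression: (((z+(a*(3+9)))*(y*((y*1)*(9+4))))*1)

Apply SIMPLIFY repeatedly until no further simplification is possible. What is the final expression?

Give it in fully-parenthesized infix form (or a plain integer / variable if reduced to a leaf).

Answer: ((z+(a*12))*(y*(y*13)))

Derivation:
Start: (((z+(a*(3+9)))*(y*((y*1)*(9+4))))*1)
Step 1: at root: (((z+(a*(3+9)))*(y*((y*1)*(9+4))))*1) -> ((z+(a*(3+9)))*(y*((y*1)*(9+4)))); overall: (((z+(a*(3+9)))*(y*((y*1)*(9+4))))*1) -> ((z+(a*(3+9)))*(y*((y*1)*(9+4))))
Step 2: at LRR: (3+9) -> 12; overall: ((z+(a*(3+9)))*(y*((y*1)*(9+4)))) -> ((z+(a*12))*(y*((y*1)*(9+4))))
Step 3: at RRL: (y*1) -> y; overall: ((z+(a*12))*(y*((y*1)*(9+4)))) -> ((z+(a*12))*(y*(y*(9+4))))
Step 4: at RRR: (9+4) -> 13; overall: ((z+(a*12))*(y*(y*(9+4)))) -> ((z+(a*12))*(y*(y*13)))
Fixed point: ((z+(a*12))*(y*(y*13)))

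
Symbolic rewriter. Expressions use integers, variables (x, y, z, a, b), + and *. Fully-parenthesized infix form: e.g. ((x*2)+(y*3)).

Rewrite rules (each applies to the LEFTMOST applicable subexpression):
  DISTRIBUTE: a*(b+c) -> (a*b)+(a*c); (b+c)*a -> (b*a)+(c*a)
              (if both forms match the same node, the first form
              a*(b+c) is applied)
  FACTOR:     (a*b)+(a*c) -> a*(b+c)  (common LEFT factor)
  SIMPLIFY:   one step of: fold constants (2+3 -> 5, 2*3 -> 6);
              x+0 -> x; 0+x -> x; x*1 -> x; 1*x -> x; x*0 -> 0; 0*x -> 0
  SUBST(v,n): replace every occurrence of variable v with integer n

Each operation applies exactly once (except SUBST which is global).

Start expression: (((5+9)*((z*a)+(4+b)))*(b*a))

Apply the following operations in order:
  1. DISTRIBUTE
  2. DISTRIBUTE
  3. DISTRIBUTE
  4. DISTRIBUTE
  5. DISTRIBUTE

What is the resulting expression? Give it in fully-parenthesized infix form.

Answer: ((((5*(z*a))*(b*a))+((9*(z*a))*(b*a)))+((((5+9)*4)+((5+9)*b))*(b*a)))

Derivation:
Start: (((5+9)*((z*a)+(4+b)))*(b*a))
Apply DISTRIBUTE at L (target: ((5+9)*((z*a)+(4+b)))): (((5+9)*((z*a)+(4+b)))*(b*a)) -> ((((5+9)*(z*a))+((5+9)*(4+b)))*(b*a))
Apply DISTRIBUTE at root (target: ((((5+9)*(z*a))+((5+9)*(4+b)))*(b*a))): ((((5+9)*(z*a))+((5+9)*(4+b)))*(b*a)) -> ((((5+9)*(z*a))*(b*a))+(((5+9)*(4+b))*(b*a)))
Apply DISTRIBUTE at LL (target: ((5+9)*(z*a))): ((((5+9)*(z*a))*(b*a))+(((5+9)*(4+b))*(b*a))) -> ((((5*(z*a))+(9*(z*a)))*(b*a))+(((5+9)*(4+b))*(b*a)))
Apply DISTRIBUTE at L (target: (((5*(z*a))+(9*(z*a)))*(b*a))): ((((5*(z*a))+(9*(z*a)))*(b*a))+(((5+9)*(4+b))*(b*a))) -> ((((5*(z*a))*(b*a))+((9*(z*a))*(b*a)))+(((5+9)*(4+b))*(b*a)))
Apply DISTRIBUTE at RL (target: ((5+9)*(4+b))): ((((5*(z*a))*(b*a))+((9*(z*a))*(b*a)))+(((5+9)*(4+b))*(b*a))) -> ((((5*(z*a))*(b*a))+((9*(z*a))*(b*a)))+((((5+9)*4)+((5+9)*b))*(b*a)))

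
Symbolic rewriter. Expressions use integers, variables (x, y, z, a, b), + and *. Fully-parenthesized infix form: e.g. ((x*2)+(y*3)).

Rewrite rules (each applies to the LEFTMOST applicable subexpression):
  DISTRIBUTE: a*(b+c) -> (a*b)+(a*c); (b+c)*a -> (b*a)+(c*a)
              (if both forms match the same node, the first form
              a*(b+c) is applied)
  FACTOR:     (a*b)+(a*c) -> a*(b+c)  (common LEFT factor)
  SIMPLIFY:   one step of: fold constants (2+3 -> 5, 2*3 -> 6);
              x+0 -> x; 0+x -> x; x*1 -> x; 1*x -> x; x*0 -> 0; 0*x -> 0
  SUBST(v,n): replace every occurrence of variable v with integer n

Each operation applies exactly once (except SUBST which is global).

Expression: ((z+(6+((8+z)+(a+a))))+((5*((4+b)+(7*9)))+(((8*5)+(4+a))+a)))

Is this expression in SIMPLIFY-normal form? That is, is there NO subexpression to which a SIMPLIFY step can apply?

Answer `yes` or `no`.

Expression: ((z+(6+((8+z)+(a+a))))+((5*((4+b)+(7*9)))+(((8*5)+(4+a))+a)))
Scanning for simplifiable subexpressions (pre-order)...
  at root: ((z+(6+((8+z)+(a+a))))+((5*((4+b)+(7*9)))+(((8*5)+(4+a))+a))) (not simplifiable)
  at L: (z+(6+((8+z)+(a+a)))) (not simplifiable)
  at LR: (6+((8+z)+(a+a))) (not simplifiable)
  at LRR: ((8+z)+(a+a)) (not simplifiable)
  at LRRL: (8+z) (not simplifiable)
  at LRRR: (a+a) (not simplifiable)
  at R: ((5*((4+b)+(7*9)))+(((8*5)+(4+a))+a)) (not simplifiable)
  at RL: (5*((4+b)+(7*9))) (not simplifiable)
  at RLR: ((4+b)+(7*9)) (not simplifiable)
  at RLRL: (4+b) (not simplifiable)
  at RLRR: (7*9) (SIMPLIFIABLE)
  at RR: (((8*5)+(4+a))+a) (not simplifiable)
  at RRL: ((8*5)+(4+a)) (not simplifiable)
  at RRLL: (8*5) (SIMPLIFIABLE)
  at RRLR: (4+a) (not simplifiable)
Found simplifiable subexpr at path RLRR: (7*9)
One SIMPLIFY step would give: ((z+(6+((8+z)+(a+a))))+((5*((4+b)+63))+(((8*5)+(4+a))+a)))
-> NOT in normal form.

Answer: no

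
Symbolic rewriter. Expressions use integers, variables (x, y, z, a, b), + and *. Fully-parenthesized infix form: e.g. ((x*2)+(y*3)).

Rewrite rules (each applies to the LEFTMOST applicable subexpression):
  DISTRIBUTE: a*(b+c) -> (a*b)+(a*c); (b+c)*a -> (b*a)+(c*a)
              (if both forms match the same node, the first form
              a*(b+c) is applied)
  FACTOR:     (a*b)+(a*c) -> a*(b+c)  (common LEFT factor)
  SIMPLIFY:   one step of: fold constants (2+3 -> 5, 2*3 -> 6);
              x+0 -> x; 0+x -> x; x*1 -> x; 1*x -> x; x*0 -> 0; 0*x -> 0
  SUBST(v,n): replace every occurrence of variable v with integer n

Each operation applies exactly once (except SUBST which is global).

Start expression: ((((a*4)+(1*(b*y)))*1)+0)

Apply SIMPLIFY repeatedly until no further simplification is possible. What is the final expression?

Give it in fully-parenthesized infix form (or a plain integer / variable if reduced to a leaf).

Answer: ((a*4)+(b*y))

Derivation:
Start: ((((a*4)+(1*(b*y)))*1)+0)
Step 1: at root: ((((a*4)+(1*(b*y)))*1)+0) -> (((a*4)+(1*(b*y)))*1); overall: ((((a*4)+(1*(b*y)))*1)+0) -> (((a*4)+(1*(b*y)))*1)
Step 2: at root: (((a*4)+(1*(b*y)))*1) -> ((a*4)+(1*(b*y))); overall: (((a*4)+(1*(b*y)))*1) -> ((a*4)+(1*(b*y)))
Step 3: at R: (1*(b*y)) -> (b*y); overall: ((a*4)+(1*(b*y))) -> ((a*4)+(b*y))
Fixed point: ((a*4)+(b*y))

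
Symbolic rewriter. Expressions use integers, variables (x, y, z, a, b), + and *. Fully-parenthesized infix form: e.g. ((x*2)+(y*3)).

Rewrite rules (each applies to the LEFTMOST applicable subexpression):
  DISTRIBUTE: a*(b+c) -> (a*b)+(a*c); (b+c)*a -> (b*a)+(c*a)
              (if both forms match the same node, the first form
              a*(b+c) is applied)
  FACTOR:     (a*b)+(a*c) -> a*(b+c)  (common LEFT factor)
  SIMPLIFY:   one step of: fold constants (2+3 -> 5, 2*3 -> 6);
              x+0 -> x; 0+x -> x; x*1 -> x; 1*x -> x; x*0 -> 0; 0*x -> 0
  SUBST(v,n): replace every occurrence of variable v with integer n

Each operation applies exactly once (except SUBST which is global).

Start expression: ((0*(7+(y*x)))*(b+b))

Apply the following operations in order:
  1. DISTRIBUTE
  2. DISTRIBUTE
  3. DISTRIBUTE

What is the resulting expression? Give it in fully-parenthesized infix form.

Answer: ((((0*7)*b)+((0*(y*x))*b))+((0*(7+(y*x)))*b))

Derivation:
Start: ((0*(7+(y*x)))*(b+b))
Apply DISTRIBUTE at root (target: ((0*(7+(y*x)))*(b+b))): ((0*(7+(y*x)))*(b+b)) -> (((0*(7+(y*x)))*b)+((0*(7+(y*x)))*b))
Apply DISTRIBUTE at LL (target: (0*(7+(y*x)))): (((0*(7+(y*x)))*b)+((0*(7+(y*x)))*b)) -> ((((0*7)+(0*(y*x)))*b)+((0*(7+(y*x)))*b))
Apply DISTRIBUTE at L (target: (((0*7)+(0*(y*x)))*b)): ((((0*7)+(0*(y*x)))*b)+((0*(7+(y*x)))*b)) -> ((((0*7)*b)+((0*(y*x))*b))+((0*(7+(y*x)))*b))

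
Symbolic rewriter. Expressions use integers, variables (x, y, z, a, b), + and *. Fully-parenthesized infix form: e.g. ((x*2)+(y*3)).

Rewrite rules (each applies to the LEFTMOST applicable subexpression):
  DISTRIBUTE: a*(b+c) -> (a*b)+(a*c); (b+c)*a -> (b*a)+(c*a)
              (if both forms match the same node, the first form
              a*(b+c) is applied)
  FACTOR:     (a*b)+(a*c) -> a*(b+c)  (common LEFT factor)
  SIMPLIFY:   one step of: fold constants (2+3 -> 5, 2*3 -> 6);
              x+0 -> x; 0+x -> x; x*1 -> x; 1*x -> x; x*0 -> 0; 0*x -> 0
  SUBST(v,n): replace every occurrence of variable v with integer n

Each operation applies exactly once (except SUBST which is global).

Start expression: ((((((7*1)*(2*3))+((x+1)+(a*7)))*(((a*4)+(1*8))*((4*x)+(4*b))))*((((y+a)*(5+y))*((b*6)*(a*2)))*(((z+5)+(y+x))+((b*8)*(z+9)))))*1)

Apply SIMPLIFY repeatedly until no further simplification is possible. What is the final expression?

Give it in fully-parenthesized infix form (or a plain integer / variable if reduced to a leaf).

Start: ((((((7*1)*(2*3))+((x+1)+(a*7)))*(((a*4)+(1*8))*((4*x)+(4*b))))*((((y+a)*(5+y))*((b*6)*(a*2)))*(((z+5)+(y+x))+((b*8)*(z+9)))))*1)
Step 1: at root: ((((((7*1)*(2*3))+((x+1)+(a*7)))*(((a*4)+(1*8))*((4*x)+(4*b))))*((((y+a)*(5+y))*((b*6)*(a*2)))*(((z+5)+(y+x))+((b*8)*(z+9)))))*1) -> (((((7*1)*(2*3))+((x+1)+(a*7)))*(((a*4)+(1*8))*((4*x)+(4*b))))*((((y+a)*(5+y))*((b*6)*(a*2)))*(((z+5)+(y+x))+((b*8)*(z+9))))); overall: ((((((7*1)*(2*3))+((x+1)+(a*7)))*(((a*4)+(1*8))*((4*x)+(4*b))))*((((y+a)*(5+y))*((b*6)*(a*2)))*(((z+5)+(y+x))+((b*8)*(z+9)))))*1) -> (((((7*1)*(2*3))+((x+1)+(a*7)))*(((a*4)+(1*8))*((4*x)+(4*b))))*((((y+a)*(5+y))*((b*6)*(a*2)))*(((z+5)+(y+x))+((b*8)*(z+9)))))
Step 2: at LLLL: (7*1) -> 7; overall: (((((7*1)*(2*3))+((x+1)+(a*7)))*(((a*4)+(1*8))*((4*x)+(4*b))))*((((y+a)*(5+y))*((b*6)*(a*2)))*(((z+5)+(y+x))+((b*8)*(z+9))))) -> ((((7*(2*3))+((x+1)+(a*7)))*(((a*4)+(1*8))*((4*x)+(4*b))))*((((y+a)*(5+y))*((b*6)*(a*2)))*(((z+5)+(y+x))+((b*8)*(z+9)))))
Step 3: at LLLR: (2*3) -> 6; overall: ((((7*(2*3))+((x+1)+(a*7)))*(((a*4)+(1*8))*((4*x)+(4*b))))*((((y+a)*(5+y))*((b*6)*(a*2)))*(((z+5)+(y+x))+((b*8)*(z+9))))) -> ((((7*6)+((x+1)+(a*7)))*(((a*4)+(1*8))*((4*x)+(4*b))))*((((y+a)*(5+y))*((b*6)*(a*2)))*(((z+5)+(y+x))+((b*8)*(z+9)))))
Step 4: at LLL: (7*6) -> 42; overall: ((((7*6)+((x+1)+(a*7)))*(((a*4)+(1*8))*((4*x)+(4*b))))*((((y+a)*(5+y))*((b*6)*(a*2)))*(((z+5)+(y+x))+((b*8)*(z+9))))) -> (((42+((x+1)+(a*7)))*(((a*4)+(1*8))*((4*x)+(4*b))))*((((y+a)*(5+y))*((b*6)*(a*2)))*(((z+5)+(y+x))+((b*8)*(z+9)))))
Step 5: at LRLR: (1*8) -> 8; overall: (((42+((x+1)+(a*7)))*(((a*4)+(1*8))*((4*x)+(4*b))))*((((y+a)*(5+y))*((b*6)*(a*2)))*(((z+5)+(y+x))+((b*8)*(z+9))))) -> (((42+((x+1)+(a*7)))*(((a*4)+8)*((4*x)+(4*b))))*((((y+a)*(5+y))*((b*6)*(a*2)))*(((z+5)+(y+x))+((b*8)*(z+9)))))
Fixed point: (((42+((x+1)+(a*7)))*(((a*4)+8)*((4*x)+(4*b))))*((((y+a)*(5+y))*((b*6)*(a*2)))*(((z+5)+(y+x))+((b*8)*(z+9)))))

Answer: (((42+((x+1)+(a*7)))*(((a*4)+8)*((4*x)+(4*b))))*((((y+a)*(5+y))*((b*6)*(a*2)))*(((z+5)+(y+x))+((b*8)*(z+9)))))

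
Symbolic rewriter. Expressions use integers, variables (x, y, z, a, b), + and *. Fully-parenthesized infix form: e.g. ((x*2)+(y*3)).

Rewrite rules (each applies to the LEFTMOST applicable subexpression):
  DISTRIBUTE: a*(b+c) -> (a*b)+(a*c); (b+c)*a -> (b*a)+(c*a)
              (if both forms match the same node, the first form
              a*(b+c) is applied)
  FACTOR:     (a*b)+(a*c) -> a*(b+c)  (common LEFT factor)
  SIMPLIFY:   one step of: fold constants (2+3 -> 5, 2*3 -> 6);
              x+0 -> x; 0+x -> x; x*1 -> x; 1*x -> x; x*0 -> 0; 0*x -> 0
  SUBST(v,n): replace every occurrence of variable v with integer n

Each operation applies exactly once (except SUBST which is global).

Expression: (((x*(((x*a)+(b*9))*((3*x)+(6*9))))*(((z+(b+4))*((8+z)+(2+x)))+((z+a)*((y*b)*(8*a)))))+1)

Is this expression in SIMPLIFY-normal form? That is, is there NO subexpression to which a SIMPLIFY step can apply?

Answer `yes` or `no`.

Expression: (((x*(((x*a)+(b*9))*((3*x)+(6*9))))*(((z+(b+4))*((8+z)+(2+x)))+((z+a)*((y*b)*(8*a)))))+1)
Scanning for simplifiable subexpressions (pre-order)...
  at root: (((x*(((x*a)+(b*9))*((3*x)+(6*9))))*(((z+(b+4))*((8+z)+(2+x)))+((z+a)*((y*b)*(8*a)))))+1) (not simplifiable)
  at L: ((x*(((x*a)+(b*9))*((3*x)+(6*9))))*(((z+(b+4))*((8+z)+(2+x)))+((z+a)*((y*b)*(8*a))))) (not simplifiable)
  at LL: (x*(((x*a)+(b*9))*((3*x)+(6*9)))) (not simplifiable)
  at LLR: (((x*a)+(b*9))*((3*x)+(6*9))) (not simplifiable)
  at LLRL: ((x*a)+(b*9)) (not simplifiable)
  at LLRLL: (x*a) (not simplifiable)
  at LLRLR: (b*9) (not simplifiable)
  at LLRR: ((3*x)+(6*9)) (not simplifiable)
  at LLRRL: (3*x) (not simplifiable)
  at LLRRR: (6*9) (SIMPLIFIABLE)
  at LR: (((z+(b+4))*((8+z)+(2+x)))+((z+a)*((y*b)*(8*a)))) (not simplifiable)
  at LRL: ((z+(b+4))*((8+z)+(2+x))) (not simplifiable)
  at LRLL: (z+(b+4)) (not simplifiable)
  at LRLLR: (b+4) (not simplifiable)
  at LRLR: ((8+z)+(2+x)) (not simplifiable)
  at LRLRL: (8+z) (not simplifiable)
  at LRLRR: (2+x) (not simplifiable)
  at LRR: ((z+a)*((y*b)*(8*a))) (not simplifiable)
  at LRRL: (z+a) (not simplifiable)
  at LRRR: ((y*b)*(8*a)) (not simplifiable)
  at LRRRL: (y*b) (not simplifiable)
  at LRRRR: (8*a) (not simplifiable)
Found simplifiable subexpr at path LLRRR: (6*9)
One SIMPLIFY step would give: (((x*(((x*a)+(b*9))*((3*x)+54)))*(((z+(b+4))*((8+z)+(2+x)))+((z+a)*((y*b)*(8*a)))))+1)
-> NOT in normal form.

Answer: no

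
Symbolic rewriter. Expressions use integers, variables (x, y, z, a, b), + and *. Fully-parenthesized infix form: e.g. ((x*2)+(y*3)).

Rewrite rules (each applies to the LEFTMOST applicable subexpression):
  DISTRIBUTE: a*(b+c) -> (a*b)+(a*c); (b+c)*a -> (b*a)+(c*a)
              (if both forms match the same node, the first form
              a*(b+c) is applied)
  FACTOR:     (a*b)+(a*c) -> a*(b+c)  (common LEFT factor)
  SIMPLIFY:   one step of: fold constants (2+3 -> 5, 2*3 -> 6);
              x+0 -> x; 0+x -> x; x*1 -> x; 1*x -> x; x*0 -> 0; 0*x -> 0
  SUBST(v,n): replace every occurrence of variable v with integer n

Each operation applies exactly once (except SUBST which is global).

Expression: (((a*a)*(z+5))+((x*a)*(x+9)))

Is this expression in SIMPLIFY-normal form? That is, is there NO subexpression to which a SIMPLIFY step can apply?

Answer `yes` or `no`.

Answer: yes

Derivation:
Expression: (((a*a)*(z+5))+((x*a)*(x+9)))
Scanning for simplifiable subexpressions (pre-order)...
  at root: (((a*a)*(z+5))+((x*a)*(x+9))) (not simplifiable)
  at L: ((a*a)*(z+5)) (not simplifiable)
  at LL: (a*a) (not simplifiable)
  at LR: (z+5) (not simplifiable)
  at R: ((x*a)*(x+9)) (not simplifiable)
  at RL: (x*a) (not simplifiable)
  at RR: (x+9) (not simplifiable)
Result: no simplifiable subexpression found -> normal form.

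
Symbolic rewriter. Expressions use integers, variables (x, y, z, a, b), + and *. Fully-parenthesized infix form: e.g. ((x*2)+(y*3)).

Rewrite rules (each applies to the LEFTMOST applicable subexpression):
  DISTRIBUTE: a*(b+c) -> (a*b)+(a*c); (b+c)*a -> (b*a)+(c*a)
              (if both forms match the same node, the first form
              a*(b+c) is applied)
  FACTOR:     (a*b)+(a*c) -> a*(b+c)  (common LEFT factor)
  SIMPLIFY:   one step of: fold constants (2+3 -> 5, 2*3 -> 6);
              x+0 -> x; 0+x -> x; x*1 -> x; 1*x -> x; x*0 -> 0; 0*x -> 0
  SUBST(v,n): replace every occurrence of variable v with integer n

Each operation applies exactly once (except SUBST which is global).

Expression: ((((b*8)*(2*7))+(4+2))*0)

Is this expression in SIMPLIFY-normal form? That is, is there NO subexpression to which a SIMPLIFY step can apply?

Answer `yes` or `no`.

Expression: ((((b*8)*(2*7))+(4+2))*0)
Scanning for simplifiable subexpressions (pre-order)...
  at root: ((((b*8)*(2*7))+(4+2))*0) (SIMPLIFIABLE)
  at L: (((b*8)*(2*7))+(4+2)) (not simplifiable)
  at LL: ((b*8)*(2*7)) (not simplifiable)
  at LLL: (b*8) (not simplifiable)
  at LLR: (2*7) (SIMPLIFIABLE)
  at LR: (4+2) (SIMPLIFIABLE)
Found simplifiable subexpr at path root: ((((b*8)*(2*7))+(4+2))*0)
One SIMPLIFY step would give: 0
-> NOT in normal form.

Answer: no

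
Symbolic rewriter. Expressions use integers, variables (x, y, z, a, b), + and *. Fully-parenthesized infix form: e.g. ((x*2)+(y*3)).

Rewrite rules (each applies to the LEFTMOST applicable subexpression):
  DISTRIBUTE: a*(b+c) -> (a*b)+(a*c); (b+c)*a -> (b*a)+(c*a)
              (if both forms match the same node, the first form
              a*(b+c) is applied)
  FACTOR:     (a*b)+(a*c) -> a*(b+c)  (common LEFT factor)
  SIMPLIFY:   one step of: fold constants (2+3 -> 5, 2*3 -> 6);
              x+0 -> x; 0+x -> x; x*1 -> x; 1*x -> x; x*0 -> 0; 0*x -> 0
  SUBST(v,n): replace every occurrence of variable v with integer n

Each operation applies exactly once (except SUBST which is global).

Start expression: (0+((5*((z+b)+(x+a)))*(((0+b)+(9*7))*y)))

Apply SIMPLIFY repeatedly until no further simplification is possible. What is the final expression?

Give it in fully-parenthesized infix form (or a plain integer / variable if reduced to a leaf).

Start: (0+((5*((z+b)+(x+a)))*(((0+b)+(9*7))*y)))
Step 1: at root: (0+((5*((z+b)+(x+a)))*(((0+b)+(9*7))*y))) -> ((5*((z+b)+(x+a)))*(((0+b)+(9*7))*y)); overall: (0+((5*((z+b)+(x+a)))*(((0+b)+(9*7))*y))) -> ((5*((z+b)+(x+a)))*(((0+b)+(9*7))*y))
Step 2: at RLL: (0+b) -> b; overall: ((5*((z+b)+(x+a)))*(((0+b)+(9*7))*y)) -> ((5*((z+b)+(x+a)))*((b+(9*7))*y))
Step 3: at RLR: (9*7) -> 63; overall: ((5*((z+b)+(x+a)))*((b+(9*7))*y)) -> ((5*((z+b)+(x+a)))*((b+63)*y))
Fixed point: ((5*((z+b)+(x+a)))*((b+63)*y))

Answer: ((5*((z+b)+(x+a)))*((b+63)*y))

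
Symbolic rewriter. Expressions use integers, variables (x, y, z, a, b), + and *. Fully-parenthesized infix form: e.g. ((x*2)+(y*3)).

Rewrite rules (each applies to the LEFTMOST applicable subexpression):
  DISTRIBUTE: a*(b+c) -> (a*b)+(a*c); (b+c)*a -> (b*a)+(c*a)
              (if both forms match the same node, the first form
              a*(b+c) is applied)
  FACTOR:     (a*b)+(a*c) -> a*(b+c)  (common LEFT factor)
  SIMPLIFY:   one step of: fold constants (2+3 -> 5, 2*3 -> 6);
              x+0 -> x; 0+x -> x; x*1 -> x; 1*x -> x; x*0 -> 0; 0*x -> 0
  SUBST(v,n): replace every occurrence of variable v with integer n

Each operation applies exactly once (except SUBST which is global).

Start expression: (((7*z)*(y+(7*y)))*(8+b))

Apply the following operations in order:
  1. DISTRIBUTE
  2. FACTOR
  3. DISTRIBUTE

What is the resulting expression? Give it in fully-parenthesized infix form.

Answer: ((((7*z)*(y+(7*y)))*8)+(((7*z)*(y+(7*y)))*b))

Derivation:
Start: (((7*z)*(y+(7*y)))*(8+b))
Apply DISTRIBUTE at root (target: (((7*z)*(y+(7*y)))*(8+b))): (((7*z)*(y+(7*y)))*(8+b)) -> ((((7*z)*(y+(7*y)))*8)+(((7*z)*(y+(7*y)))*b))
Apply FACTOR at root (target: ((((7*z)*(y+(7*y)))*8)+(((7*z)*(y+(7*y)))*b))): ((((7*z)*(y+(7*y)))*8)+(((7*z)*(y+(7*y)))*b)) -> (((7*z)*(y+(7*y)))*(8+b))
Apply DISTRIBUTE at root (target: (((7*z)*(y+(7*y)))*(8+b))): (((7*z)*(y+(7*y)))*(8+b)) -> ((((7*z)*(y+(7*y)))*8)+(((7*z)*(y+(7*y)))*b))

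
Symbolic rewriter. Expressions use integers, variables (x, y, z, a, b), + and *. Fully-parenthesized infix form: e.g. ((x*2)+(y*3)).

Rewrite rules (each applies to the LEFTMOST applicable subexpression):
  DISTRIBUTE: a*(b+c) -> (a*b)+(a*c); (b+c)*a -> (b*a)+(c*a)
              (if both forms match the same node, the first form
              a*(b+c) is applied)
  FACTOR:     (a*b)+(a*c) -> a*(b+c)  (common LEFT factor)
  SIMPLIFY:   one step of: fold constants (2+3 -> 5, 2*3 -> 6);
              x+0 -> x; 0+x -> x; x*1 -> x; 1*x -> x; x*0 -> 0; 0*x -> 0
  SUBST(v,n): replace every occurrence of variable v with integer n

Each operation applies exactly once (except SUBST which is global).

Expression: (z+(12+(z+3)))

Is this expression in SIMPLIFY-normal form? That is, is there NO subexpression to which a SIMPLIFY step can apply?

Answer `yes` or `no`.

Expression: (z+(12+(z+3)))
Scanning for simplifiable subexpressions (pre-order)...
  at root: (z+(12+(z+3))) (not simplifiable)
  at R: (12+(z+3)) (not simplifiable)
  at RR: (z+3) (not simplifiable)
Result: no simplifiable subexpression found -> normal form.

Answer: yes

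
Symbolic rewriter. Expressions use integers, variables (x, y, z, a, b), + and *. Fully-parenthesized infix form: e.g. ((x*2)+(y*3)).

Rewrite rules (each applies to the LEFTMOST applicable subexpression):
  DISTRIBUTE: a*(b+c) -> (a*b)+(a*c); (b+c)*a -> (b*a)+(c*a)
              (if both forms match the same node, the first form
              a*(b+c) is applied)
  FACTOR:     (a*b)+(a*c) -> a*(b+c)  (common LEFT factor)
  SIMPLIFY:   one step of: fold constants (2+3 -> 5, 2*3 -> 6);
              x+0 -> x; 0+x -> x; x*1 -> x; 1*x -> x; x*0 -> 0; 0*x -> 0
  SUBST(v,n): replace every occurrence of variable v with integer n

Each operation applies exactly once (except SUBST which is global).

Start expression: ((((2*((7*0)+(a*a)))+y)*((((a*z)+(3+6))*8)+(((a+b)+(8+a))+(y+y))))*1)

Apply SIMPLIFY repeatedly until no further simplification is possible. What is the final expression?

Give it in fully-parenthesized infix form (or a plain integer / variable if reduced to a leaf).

Answer: (((2*(a*a))+y)*((((a*z)+9)*8)+(((a+b)+(8+a))+(y+y))))

Derivation:
Start: ((((2*((7*0)+(a*a)))+y)*((((a*z)+(3+6))*8)+(((a+b)+(8+a))+(y+y))))*1)
Step 1: at root: ((((2*((7*0)+(a*a)))+y)*((((a*z)+(3+6))*8)+(((a+b)+(8+a))+(y+y))))*1) -> (((2*((7*0)+(a*a)))+y)*((((a*z)+(3+6))*8)+(((a+b)+(8+a))+(y+y)))); overall: ((((2*((7*0)+(a*a)))+y)*((((a*z)+(3+6))*8)+(((a+b)+(8+a))+(y+y))))*1) -> (((2*((7*0)+(a*a)))+y)*((((a*z)+(3+6))*8)+(((a+b)+(8+a))+(y+y))))
Step 2: at LLRL: (7*0) -> 0; overall: (((2*((7*0)+(a*a)))+y)*((((a*z)+(3+6))*8)+(((a+b)+(8+a))+(y+y)))) -> (((2*(0+(a*a)))+y)*((((a*z)+(3+6))*8)+(((a+b)+(8+a))+(y+y))))
Step 3: at LLR: (0+(a*a)) -> (a*a); overall: (((2*(0+(a*a)))+y)*((((a*z)+(3+6))*8)+(((a+b)+(8+a))+(y+y)))) -> (((2*(a*a))+y)*((((a*z)+(3+6))*8)+(((a+b)+(8+a))+(y+y))))
Step 4: at RLLR: (3+6) -> 9; overall: (((2*(a*a))+y)*((((a*z)+(3+6))*8)+(((a+b)+(8+a))+(y+y)))) -> (((2*(a*a))+y)*((((a*z)+9)*8)+(((a+b)+(8+a))+(y+y))))
Fixed point: (((2*(a*a))+y)*((((a*z)+9)*8)+(((a+b)+(8+a))+(y+y))))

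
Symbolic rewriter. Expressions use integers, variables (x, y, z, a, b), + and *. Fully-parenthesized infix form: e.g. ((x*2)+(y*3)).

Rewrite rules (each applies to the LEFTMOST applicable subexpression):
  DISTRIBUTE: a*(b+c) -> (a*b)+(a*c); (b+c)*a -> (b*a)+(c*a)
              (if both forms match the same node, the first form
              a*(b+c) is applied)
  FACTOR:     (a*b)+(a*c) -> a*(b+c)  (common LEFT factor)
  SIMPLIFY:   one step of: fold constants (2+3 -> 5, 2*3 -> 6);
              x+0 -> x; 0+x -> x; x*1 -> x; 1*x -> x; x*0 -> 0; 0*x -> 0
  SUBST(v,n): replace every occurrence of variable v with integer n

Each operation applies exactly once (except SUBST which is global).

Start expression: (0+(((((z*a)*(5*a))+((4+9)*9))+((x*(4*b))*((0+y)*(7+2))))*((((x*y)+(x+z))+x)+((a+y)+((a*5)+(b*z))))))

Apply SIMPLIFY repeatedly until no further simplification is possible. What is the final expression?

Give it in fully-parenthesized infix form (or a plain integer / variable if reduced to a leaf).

Start: (0+(((((z*a)*(5*a))+((4+9)*9))+((x*(4*b))*((0+y)*(7+2))))*((((x*y)+(x+z))+x)+((a+y)+((a*5)+(b*z))))))
Step 1: at root: (0+(((((z*a)*(5*a))+((4+9)*9))+((x*(4*b))*((0+y)*(7+2))))*((((x*y)+(x+z))+x)+((a+y)+((a*5)+(b*z)))))) -> (((((z*a)*(5*a))+((4+9)*9))+((x*(4*b))*((0+y)*(7+2))))*((((x*y)+(x+z))+x)+((a+y)+((a*5)+(b*z))))); overall: (0+(((((z*a)*(5*a))+((4+9)*9))+((x*(4*b))*((0+y)*(7+2))))*((((x*y)+(x+z))+x)+((a+y)+((a*5)+(b*z)))))) -> (((((z*a)*(5*a))+((4+9)*9))+((x*(4*b))*((0+y)*(7+2))))*((((x*y)+(x+z))+x)+((a+y)+((a*5)+(b*z)))))
Step 2: at LLRL: (4+9) -> 13; overall: (((((z*a)*(5*a))+((4+9)*9))+((x*(4*b))*((0+y)*(7+2))))*((((x*y)+(x+z))+x)+((a+y)+((a*5)+(b*z))))) -> (((((z*a)*(5*a))+(13*9))+((x*(4*b))*((0+y)*(7+2))))*((((x*y)+(x+z))+x)+((a+y)+((a*5)+(b*z)))))
Step 3: at LLR: (13*9) -> 117; overall: (((((z*a)*(5*a))+(13*9))+((x*(4*b))*((0+y)*(7+2))))*((((x*y)+(x+z))+x)+((a+y)+((a*5)+(b*z))))) -> (((((z*a)*(5*a))+117)+((x*(4*b))*((0+y)*(7+2))))*((((x*y)+(x+z))+x)+((a+y)+((a*5)+(b*z)))))
Step 4: at LRRL: (0+y) -> y; overall: (((((z*a)*(5*a))+117)+((x*(4*b))*((0+y)*(7+2))))*((((x*y)+(x+z))+x)+((a+y)+((a*5)+(b*z))))) -> (((((z*a)*(5*a))+117)+((x*(4*b))*(y*(7+2))))*((((x*y)+(x+z))+x)+((a+y)+((a*5)+(b*z)))))
Step 5: at LRRR: (7+2) -> 9; overall: (((((z*a)*(5*a))+117)+((x*(4*b))*(y*(7+2))))*((((x*y)+(x+z))+x)+((a+y)+((a*5)+(b*z))))) -> (((((z*a)*(5*a))+117)+((x*(4*b))*(y*9)))*((((x*y)+(x+z))+x)+((a+y)+((a*5)+(b*z)))))
Fixed point: (((((z*a)*(5*a))+117)+((x*(4*b))*(y*9)))*((((x*y)+(x+z))+x)+((a+y)+((a*5)+(b*z)))))

Answer: (((((z*a)*(5*a))+117)+((x*(4*b))*(y*9)))*((((x*y)+(x+z))+x)+((a+y)+((a*5)+(b*z)))))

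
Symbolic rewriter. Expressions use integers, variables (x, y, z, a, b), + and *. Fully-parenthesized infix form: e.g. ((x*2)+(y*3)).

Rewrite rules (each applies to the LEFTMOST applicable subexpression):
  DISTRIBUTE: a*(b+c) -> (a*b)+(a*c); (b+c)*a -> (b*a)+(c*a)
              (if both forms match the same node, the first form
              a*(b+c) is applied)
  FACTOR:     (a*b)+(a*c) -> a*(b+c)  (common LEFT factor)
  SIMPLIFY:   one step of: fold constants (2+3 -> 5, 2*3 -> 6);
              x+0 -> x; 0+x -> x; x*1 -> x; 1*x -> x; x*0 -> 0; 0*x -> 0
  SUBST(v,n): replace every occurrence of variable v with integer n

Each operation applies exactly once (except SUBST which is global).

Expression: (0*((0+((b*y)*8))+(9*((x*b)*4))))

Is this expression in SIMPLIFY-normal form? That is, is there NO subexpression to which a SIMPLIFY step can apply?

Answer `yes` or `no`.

Answer: no

Derivation:
Expression: (0*((0+((b*y)*8))+(9*((x*b)*4))))
Scanning for simplifiable subexpressions (pre-order)...
  at root: (0*((0+((b*y)*8))+(9*((x*b)*4)))) (SIMPLIFIABLE)
  at R: ((0+((b*y)*8))+(9*((x*b)*4))) (not simplifiable)
  at RL: (0+((b*y)*8)) (SIMPLIFIABLE)
  at RLR: ((b*y)*8) (not simplifiable)
  at RLRL: (b*y) (not simplifiable)
  at RR: (9*((x*b)*4)) (not simplifiable)
  at RRR: ((x*b)*4) (not simplifiable)
  at RRRL: (x*b) (not simplifiable)
Found simplifiable subexpr at path root: (0*((0+((b*y)*8))+(9*((x*b)*4))))
One SIMPLIFY step would give: 0
-> NOT in normal form.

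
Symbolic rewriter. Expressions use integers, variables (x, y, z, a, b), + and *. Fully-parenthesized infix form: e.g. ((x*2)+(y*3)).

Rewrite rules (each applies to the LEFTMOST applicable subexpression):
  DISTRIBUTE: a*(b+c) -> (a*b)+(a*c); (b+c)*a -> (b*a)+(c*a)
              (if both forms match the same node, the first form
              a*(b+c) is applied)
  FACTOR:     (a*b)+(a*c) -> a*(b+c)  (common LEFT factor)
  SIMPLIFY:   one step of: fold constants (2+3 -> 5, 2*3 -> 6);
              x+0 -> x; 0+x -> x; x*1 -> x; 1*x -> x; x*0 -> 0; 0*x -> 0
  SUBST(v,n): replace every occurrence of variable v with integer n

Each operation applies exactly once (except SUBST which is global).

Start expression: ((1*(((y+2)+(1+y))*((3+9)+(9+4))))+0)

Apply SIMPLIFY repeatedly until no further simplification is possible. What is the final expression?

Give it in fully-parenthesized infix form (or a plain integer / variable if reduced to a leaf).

Start: ((1*(((y+2)+(1+y))*((3+9)+(9+4))))+0)
Step 1: at root: ((1*(((y+2)+(1+y))*((3+9)+(9+4))))+0) -> (1*(((y+2)+(1+y))*((3+9)+(9+4)))); overall: ((1*(((y+2)+(1+y))*((3+9)+(9+4))))+0) -> (1*(((y+2)+(1+y))*((3+9)+(9+4))))
Step 2: at root: (1*(((y+2)+(1+y))*((3+9)+(9+4)))) -> (((y+2)+(1+y))*((3+9)+(9+4))); overall: (1*(((y+2)+(1+y))*((3+9)+(9+4)))) -> (((y+2)+(1+y))*((3+9)+(9+4)))
Step 3: at RL: (3+9) -> 12; overall: (((y+2)+(1+y))*((3+9)+(9+4))) -> (((y+2)+(1+y))*(12+(9+4)))
Step 4: at RR: (9+4) -> 13; overall: (((y+2)+(1+y))*(12+(9+4))) -> (((y+2)+(1+y))*(12+13))
Step 5: at R: (12+13) -> 25; overall: (((y+2)+(1+y))*(12+13)) -> (((y+2)+(1+y))*25)
Fixed point: (((y+2)+(1+y))*25)

Answer: (((y+2)+(1+y))*25)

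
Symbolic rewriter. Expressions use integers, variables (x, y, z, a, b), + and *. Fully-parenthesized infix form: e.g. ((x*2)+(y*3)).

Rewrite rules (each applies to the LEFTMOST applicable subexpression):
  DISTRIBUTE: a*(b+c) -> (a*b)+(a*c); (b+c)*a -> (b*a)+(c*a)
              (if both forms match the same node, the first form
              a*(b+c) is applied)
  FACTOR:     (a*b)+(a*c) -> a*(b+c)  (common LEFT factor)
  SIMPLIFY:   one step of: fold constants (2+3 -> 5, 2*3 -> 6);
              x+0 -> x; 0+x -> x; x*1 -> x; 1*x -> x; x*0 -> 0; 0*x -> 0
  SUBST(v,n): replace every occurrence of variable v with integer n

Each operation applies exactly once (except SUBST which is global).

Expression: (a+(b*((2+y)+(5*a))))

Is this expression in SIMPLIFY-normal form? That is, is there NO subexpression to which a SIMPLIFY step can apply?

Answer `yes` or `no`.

Expression: (a+(b*((2+y)+(5*a))))
Scanning for simplifiable subexpressions (pre-order)...
  at root: (a+(b*((2+y)+(5*a)))) (not simplifiable)
  at R: (b*((2+y)+(5*a))) (not simplifiable)
  at RR: ((2+y)+(5*a)) (not simplifiable)
  at RRL: (2+y) (not simplifiable)
  at RRR: (5*a) (not simplifiable)
Result: no simplifiable subexpression found -> normal form.

Answer: yes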